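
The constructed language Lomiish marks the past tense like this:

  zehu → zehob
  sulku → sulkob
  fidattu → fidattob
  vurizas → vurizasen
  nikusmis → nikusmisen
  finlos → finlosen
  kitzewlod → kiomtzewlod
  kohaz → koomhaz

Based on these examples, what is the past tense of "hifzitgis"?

finlos and kitzewlod both have last vowel 'o' yet inflect differently (finlosen, kiomtzewlod), so the last vowel is not what conditions the rule; the final letter is.
"hifzitgis" ends in -s. The stems ending in -s (vurizas → vurizasen, nikusmis → nikusmisen, finlos → finlosen) add -en.
So hifzitgis → hifzitgisen.

hifzitgisen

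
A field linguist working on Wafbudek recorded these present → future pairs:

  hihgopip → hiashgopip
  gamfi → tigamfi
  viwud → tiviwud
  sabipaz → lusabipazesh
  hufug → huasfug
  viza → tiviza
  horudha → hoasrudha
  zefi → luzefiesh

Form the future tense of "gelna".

viza and horudha both end in -a yet inflect differently (tiviza, hoasrudha), so the final letter is not what conditions the rule; the first letter is.
"gelna" begins with g-. The one such stem in the data (gamfi → tigamfi) adds the prefix ti-, so the same rule applies.
The other patterns: stems beginning with h- insert -as- after the first vowel; stems beginning with s- or z- add lu- … -esh around the stem.
So gelna → tigelna.

tigelna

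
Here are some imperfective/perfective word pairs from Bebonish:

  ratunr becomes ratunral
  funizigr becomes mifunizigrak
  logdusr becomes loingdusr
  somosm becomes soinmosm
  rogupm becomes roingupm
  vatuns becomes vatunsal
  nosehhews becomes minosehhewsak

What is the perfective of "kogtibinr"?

kogtibinral

ratunr and logdusr both end in -r yet inflect differently (ratunral, loingdusr), so the final letter is not what conditions the rule; the second-to-last letter is.
"kogtibinr" has second-to-last letter 'n'. The stems whose second-to-last letter is 'n' (vatuns → vatunsal, ratunr → ratunral) add -al.
So kogtibinr → kogtibinral.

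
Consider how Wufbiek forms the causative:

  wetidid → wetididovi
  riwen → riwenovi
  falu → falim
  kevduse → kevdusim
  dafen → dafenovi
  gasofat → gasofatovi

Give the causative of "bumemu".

bumemim

kevduse and riwen both have last vowel 'e' yet inflect differently (kevdusim, riwenovi), so the last vowel is not what conditions the rule; whether the stem ends in a vowel or a consonant is.
"bumemu" ends in a vowel. The stems ending in a vowel (kevduse → kevdusim, falu → falim) drop the final letter and add -im.
The other pattern: stems ending in a consonant add -ovi.
So bumemu → bumemim.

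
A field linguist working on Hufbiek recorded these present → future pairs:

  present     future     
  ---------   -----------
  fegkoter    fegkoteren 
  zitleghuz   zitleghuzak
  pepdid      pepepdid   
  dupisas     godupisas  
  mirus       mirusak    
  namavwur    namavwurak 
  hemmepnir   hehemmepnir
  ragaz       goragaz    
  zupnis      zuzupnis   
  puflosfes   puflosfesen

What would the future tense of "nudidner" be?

dupisas and mirus both end in -s yet inflect differently (godupisas, mirusak), so the final letter is not what conditions the rule; the last vowel is.
"nudidner" has last vowel 'e'. The stems whose last vowel is 'e' (puflosfes → puflosfesen, fegkoter → fegkoteren) add -en.
So nudidner → nudidneren.

nudidneren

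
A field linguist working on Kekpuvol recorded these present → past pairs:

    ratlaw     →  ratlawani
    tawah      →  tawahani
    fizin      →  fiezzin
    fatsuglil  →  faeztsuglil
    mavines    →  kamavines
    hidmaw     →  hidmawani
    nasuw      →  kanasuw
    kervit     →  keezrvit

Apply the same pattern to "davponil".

daezvponil

"davponil" has last vowel 'i'. The stems whose last vowel is 'i' (kervit → keezrvit, fizin → fiezzin, fatsuglil → faeztsuglil) insert -ez- after the first vowel.
So davponil → daezvponil.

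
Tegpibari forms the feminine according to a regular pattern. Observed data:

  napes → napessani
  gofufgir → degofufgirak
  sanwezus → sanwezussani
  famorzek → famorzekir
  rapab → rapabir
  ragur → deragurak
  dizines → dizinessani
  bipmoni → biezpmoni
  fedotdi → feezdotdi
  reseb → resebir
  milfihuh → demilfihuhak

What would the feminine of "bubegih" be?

debubegihak

fedotdi and gofufgir both have last vowel 'i' yet inflect differently (feezdotdi, degofufgirak), so the last vowel is not what conditions the rule; the final letter is.
"bubegih" ends in -h. The one such stem in the data (milfihuh → demilfihuhak) adds de- … -ak around the stem, so the same rule applies.
The other patterns: stems ending in -i insert -ez- after the first vowel; stems ending in -s double the final consonant and add -ani; stems ending in -b or -k add -ir.
So bubegih → debubegihak.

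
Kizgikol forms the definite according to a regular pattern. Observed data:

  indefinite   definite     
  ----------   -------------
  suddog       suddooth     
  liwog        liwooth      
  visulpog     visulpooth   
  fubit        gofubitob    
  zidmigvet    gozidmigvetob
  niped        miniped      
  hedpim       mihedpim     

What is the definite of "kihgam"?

mikihgam

zidmigvet and niped both have last vowel 'e' yet inflect differently (gozidmigvetob, miniped), so the last vowel is not what conditions the rule; the final letter is.
"kihgam" ends in -m. The one such stem in the data (hedpim → mihedpim) adds the prefix mi-, so the same rule applies.
The other patterns: stems ending in -g drop the final letter and add -oth; stems ending in -t add go- … -ob around the stem.
So kihgam → mikihgam.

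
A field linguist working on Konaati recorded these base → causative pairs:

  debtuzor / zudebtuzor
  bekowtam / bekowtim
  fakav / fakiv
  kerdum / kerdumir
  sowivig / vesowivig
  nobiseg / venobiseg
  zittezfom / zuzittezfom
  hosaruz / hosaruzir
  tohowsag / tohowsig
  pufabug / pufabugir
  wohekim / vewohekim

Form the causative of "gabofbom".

tohowsag and pufabug both end in -g yet inflect differently (tohowsig, pufabugir), so the final letter is not what conditions the rule; the last vowel is.
"gabofbom" has last vowel 'o'. The stems whose last vowel is 'o' (debtuzor → zudebtuzor, zittezfom → zuzittezfom) add the prefix zu-.
The other patterns: stems whose last vowel is 'a' change the last vowel to 'i'; stems whose last vowel is 'u' add -ir; stems whose last vowel is 'e' or 'i' add the prefix ve-.
So gabofbom → zugabofbom.

zugabofbom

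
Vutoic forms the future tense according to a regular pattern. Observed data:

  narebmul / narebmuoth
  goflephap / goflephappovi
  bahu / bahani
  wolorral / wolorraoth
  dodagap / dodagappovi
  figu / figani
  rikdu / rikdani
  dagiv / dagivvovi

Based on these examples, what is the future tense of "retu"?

retani

narebmul and figu both have last vowel 'u' yet inflect differently (narebmuoth, figani), so the last vowel is not what conditions the rule; the final letter is.
"retu" ends in -u. The stems ending in -u (figu → figani, bahu → bahani, rikdu → rikdani) drop the final letter and add -ani.
So retu → retani.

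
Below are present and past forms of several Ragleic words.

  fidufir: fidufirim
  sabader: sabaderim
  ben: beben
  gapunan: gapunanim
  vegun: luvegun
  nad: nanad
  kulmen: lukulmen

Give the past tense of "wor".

ben and vegun both end in -n yet inflect differently (beben, luvegun), so the final letter is not what conditions the rule; the number of vowels is.
"wor" has 1 vowel. The stems with 1 vowel (ben → beben, nad → nanad) repeat the first consonant+vowel as a prefix.
The other patterns: stems with 2 vowels add the prefix lu-; stems with 3 vowels add -im.
So wor → wowor.

wowor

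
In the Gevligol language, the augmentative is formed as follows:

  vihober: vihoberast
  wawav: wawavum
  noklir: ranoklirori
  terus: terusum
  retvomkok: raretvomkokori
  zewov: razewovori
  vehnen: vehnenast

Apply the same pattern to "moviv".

vihober and noklir both end in -r yet inflect differently (vihoberast, ranoklirori), so the final letter is not what conditions the rule; the last vowel is.
"moviv" has last vowel 'i'. The one such stem in the data (noklir → ranoklirori) adds ra- … -ori around the stem, so the same rule applies.
So moviv → ramovivori.

ramovivori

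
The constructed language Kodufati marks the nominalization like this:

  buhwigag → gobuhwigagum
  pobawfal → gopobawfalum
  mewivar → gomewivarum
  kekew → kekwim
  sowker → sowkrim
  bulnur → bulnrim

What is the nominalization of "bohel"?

mewivar and sowker both end in -r yet inflect differently (gomewivarum, sowkrim), so the final letter is not what conditions the rule; the last vowel is.
"bohel" has last vowel 'e'. The stems whose last vowel is 'e' (kekew → kekwim, sowker → sowkrim) delete the last vowel and add -im.
So bohel → bohlim.

bohlim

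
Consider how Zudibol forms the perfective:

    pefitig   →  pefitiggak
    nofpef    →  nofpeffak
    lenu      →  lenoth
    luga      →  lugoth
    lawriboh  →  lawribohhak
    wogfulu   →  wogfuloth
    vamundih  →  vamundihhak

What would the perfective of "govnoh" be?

lawriboh and luga both begin with l- yet inflect differently (lawribohhak, lugoth), so the first letter is not what conditions the rule; whether the stem ends in a vowel or a consonant is.
"govnoh" ends in a consonant. The stems ending in a consonant (nofpef → nofpeffak, pefitig → pefitiggak, lawriboh → lawribohhak) double the final consonant and add -ak.
The other pattern: stems ending in a vowel drop the final letter and add -oth.
So govnoh → govnohhak.

govnohhak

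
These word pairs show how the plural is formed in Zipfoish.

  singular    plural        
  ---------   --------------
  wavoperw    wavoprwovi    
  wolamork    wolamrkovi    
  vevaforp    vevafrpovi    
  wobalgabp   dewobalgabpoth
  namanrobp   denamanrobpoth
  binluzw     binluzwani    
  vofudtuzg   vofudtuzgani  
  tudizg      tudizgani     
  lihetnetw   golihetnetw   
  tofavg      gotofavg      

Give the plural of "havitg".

gohavitg

vevaforp and wobalgabp both end in -p yet inflect differently (vevafrpovi, dewobalgabpoth), so the final letter is not what conditions the rule; the second-to-last letter is.
"havitg" has second-to-last letter 't'. The one such stem in the data (lihetnetw → golihetnetw) adds the prefix go-, so the same rule applies.
The other patterns: stems whose second-to-last letter is 'r' delete the last vowel and add -ovi; stems whose second-to-last letter is 'b' add de- … -oth around the stem; stems whose second-to-last letter is 'z' add -ani.
So havitg → gohavitg.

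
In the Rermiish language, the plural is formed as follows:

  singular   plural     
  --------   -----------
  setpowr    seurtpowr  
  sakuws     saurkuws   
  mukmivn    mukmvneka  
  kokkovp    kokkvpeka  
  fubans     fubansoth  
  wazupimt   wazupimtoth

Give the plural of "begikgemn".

"begikgemn" has second-to-last letter 'm'. The one such stem in the data (wazupimt → wazupimtoth) adds -oth, so the same rule applies.
So begikgemn → begikgemnoth.

begikgemnoth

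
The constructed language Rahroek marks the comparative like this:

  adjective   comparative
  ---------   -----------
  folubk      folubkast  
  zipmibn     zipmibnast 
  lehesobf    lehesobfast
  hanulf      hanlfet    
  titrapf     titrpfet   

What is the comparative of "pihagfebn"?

lehesobf and hanulf both end in -f yet inflect differently (lehesobfast, hanlfet), so the final letter is not what conditions the rule; the second-to-last letter is.
"pihagfebn" has second-to-last letter 'b'. The stems whose second-to-last letter is 'b' (folubk → folubkast, zipmibn → zipmibnast, lehesobf → lehesobfast) add -ast.
The other pattern: stems whose second-to-last letter is 'l' or 'p' delete the last vowel and add -et.
So pihagfebn → pihagfebnast.

pihagfebnast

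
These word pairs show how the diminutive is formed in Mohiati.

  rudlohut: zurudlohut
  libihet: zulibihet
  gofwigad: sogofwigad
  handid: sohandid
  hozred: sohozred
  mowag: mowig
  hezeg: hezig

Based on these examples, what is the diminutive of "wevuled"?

"wevuled" ends in -d. The stems ending in -d (gofwigad → sogofwigad, handid → sohandid, hozred → sohozred) add the prefix so-.
So wevuled → sowevuled.

sowevuled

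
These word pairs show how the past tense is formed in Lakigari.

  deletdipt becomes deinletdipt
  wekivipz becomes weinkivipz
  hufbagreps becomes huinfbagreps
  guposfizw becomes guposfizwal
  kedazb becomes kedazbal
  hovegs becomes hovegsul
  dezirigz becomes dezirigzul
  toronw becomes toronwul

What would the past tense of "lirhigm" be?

lirhigmul

hufbagreps and hovegs both end in -s yet inflect differently (huinfbagreps, hovegsul), so the final letter is not what conditions the rule; the second-to-last letter is.
"lirhigm" has second-to-last letter 'g'. The stems whose second-to-last letter is 'g' (hovegs → hovegsul, dezirigz → dezirigzul) add -ul.
The other patterns: stems whose second-to-last letter is 'p' insert -in- after the first vowel; stems whose second-to-last letter is 'z' add -al.
So lirhigm → lirhigmul.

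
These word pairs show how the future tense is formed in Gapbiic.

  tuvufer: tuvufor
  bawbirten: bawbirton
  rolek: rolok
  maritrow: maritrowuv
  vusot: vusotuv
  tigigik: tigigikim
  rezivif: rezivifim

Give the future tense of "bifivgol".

bifivgoluv

rolek and tigigik both end in -k yet inflect differently (rolok, tigigikim), so the final letter is not what conditions the rule; the last vowel is.
"bifivgol" has last vowel 'o'. The stems whose last vowel is 'o' (maritrow → maritrowuv, vusot → vusotuv) add -uv.
So bifivgol → bifivgoluv.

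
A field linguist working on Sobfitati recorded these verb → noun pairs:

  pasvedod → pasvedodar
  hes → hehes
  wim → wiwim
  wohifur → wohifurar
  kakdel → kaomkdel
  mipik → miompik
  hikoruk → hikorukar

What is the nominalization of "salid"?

saomlid

"salid" has 2 vowels. The stems with 2 vowels (mipik → miompik, kakdel → kaomkdel) insert -om- after the first vowel.
The other patterns: stems with 1 vowel repeat the first consonant+vowel as a prefix; stems with 3 vowels add -ar.
So salid → saomlid.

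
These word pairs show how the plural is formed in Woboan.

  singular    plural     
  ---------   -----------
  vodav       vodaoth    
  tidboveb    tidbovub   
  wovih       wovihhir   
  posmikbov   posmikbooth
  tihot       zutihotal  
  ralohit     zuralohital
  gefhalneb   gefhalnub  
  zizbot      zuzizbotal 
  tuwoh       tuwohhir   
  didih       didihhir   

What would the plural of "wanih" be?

wanihhir

posmikbov and tuwoh both have last vowel 'o' yet inflect differently (posmikbooth, tuwohhir), so the last vowel is not what conditions the rule; the final letter is.
"wanih" ends in -h. The stems ending in -h (wovih → wovihhir, tuwoh → tuwohhir, didih → didihhir) double the final consonant and add -ir.
So wanih → wanihhir.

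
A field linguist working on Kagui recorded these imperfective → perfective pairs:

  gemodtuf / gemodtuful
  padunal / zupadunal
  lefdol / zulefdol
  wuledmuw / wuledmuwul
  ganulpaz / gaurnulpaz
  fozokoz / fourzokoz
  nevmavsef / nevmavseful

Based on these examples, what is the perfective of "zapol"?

zuzapol

fozokoz and lefdol both have last vowel 'o' yet inflect differently (fourzokoz, zulefdol), so the last vowel is not what conditions the rule; the final letter is.
"zapol" ends in -l. The stems ending in -l (lefdol → zulefdol, padunal → zupadunal) add the prefix zu-.
The other patterns: stems ending in -z insert -ur- after the first vowel; stems ending in -f or -w add -ul.
So zapol → zuzapol.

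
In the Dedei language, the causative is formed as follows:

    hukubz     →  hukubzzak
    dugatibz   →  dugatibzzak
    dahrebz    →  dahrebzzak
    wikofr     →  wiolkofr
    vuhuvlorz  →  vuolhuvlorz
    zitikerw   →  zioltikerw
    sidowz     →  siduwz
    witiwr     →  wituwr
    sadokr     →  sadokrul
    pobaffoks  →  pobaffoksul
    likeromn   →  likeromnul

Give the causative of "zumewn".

zumuwn

hukubz and vuhuvlorz both end in -z yet inflect differently (hukubzzak, vuolhuvlorz), so the final letter is not what conditions the rule; the second-to-last letter is.
"zumewn" has second-to-last letter 'w'. The stems whose second-to-last letter is 'w' (sidowz → siduwz, witiwr → wituwr) change the last vowel to 'u'.
The other patterns: stems whose second-to-last letter is 'b' double the final consonant and add -ak; stems whose second-to-last letter is 'f' or 'r' insert -ol- after the first vowel; stems whose second-to-last letter is 'k' or 'm' add -ul.
So zumewn → zumuwn.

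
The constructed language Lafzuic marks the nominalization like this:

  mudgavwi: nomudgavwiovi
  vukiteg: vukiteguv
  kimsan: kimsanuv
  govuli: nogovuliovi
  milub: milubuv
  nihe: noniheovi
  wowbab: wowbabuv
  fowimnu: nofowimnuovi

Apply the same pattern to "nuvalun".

fowimnu and milub both have last vowel 'u' yet inflect differently (nofowimnuovi, milubuv), so the last vowel is not what conditions the rule; whether the stem ends in a vowel or a consonant is.
"nuvalun" ends in a consonant. The stems ending in a consonant (milub → milubuv, wowbab → wowbabuv, kimsan → kimsanuv) add -uv.
So nuvalun → nuvalunuv.

nuvalunuv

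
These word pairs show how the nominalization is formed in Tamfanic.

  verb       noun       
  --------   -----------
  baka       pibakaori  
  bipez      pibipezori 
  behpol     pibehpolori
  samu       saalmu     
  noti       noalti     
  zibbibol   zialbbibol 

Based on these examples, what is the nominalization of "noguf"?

behpol and zibbibol both end in -l yet inflect differently (pibehpolori, zialbbibol), so the final letter is not what conditions the rule; the first letter is.
"noguf" begins with n-. The one such stem in the data (noti → noalti) inserts -al- after the first vowel (as do samu, zibbibol), so the same rule applies.
So noguf → noalguf.

noalguf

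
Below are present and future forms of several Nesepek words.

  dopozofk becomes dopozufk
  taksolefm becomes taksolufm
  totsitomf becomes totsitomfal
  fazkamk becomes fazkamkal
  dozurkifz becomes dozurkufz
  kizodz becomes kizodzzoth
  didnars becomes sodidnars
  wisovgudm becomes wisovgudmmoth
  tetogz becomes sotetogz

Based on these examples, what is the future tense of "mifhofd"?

taksolefm and wisovgudm both end in -m yet inflect differently (taksolufm, wisovgudmmoth), so the final letter is not what conditions the rule; the second-to-last letter is.
"mifhofd" has second-to-last letter 'f'. The stems whose second-to-last letter is 'f' (dozurkifz → dozurkufz, taksolefm → taksolufm, dopozofk → dopozufk) change the last vowel to 'u'.
So mifhofd → mifhufd.

mifhufd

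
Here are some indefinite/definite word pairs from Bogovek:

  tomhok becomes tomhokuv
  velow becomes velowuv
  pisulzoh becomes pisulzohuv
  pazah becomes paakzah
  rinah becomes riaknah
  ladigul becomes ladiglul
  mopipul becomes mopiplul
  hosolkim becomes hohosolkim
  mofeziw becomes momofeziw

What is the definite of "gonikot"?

pisulzoh and pazah both end in -h yet inflect differently (pisulzohuv, paakzah), so the final letter is not what conditions the rule; the last vowel is.
"gonikot" has last vowel 'o'. The stems whose last vowel is 'o' (tomhok → tomhokuv, velow → velowuv, pisulzoh → pisulzohuv) add -uv.
The other patterns: stems whose last vowel is 'a' insert -ak- after the first vowel; stems whose last vowel is 'u' delete the last vowel and add -ul; stems whose last vowel is 'i' repeat the first consonant+vowel as a prefix.
So gonikot → gonikotuv.

gonikotuv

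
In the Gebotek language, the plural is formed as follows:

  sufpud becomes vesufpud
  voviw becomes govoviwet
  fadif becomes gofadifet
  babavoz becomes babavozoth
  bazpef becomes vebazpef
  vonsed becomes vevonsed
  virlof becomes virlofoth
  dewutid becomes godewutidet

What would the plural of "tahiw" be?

dewutid and vonsed both end in -d yet inflect differently (godewutidet, vevonsed), so the final letter is not what conditions the rule; the last vowel is.
"tahiw" has last vowel 'i'. The stems whose last vowel is 'i' (fadif → gofadifet, voviw → govoviwet, dewutid → godewutidet) add go- … -et around the stem.
So tahiw → gotahiwet.

gotahiwet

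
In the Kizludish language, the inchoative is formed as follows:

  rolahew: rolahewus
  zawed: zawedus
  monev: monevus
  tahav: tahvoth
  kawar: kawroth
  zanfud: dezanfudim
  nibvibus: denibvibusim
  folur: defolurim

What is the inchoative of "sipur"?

"sipur" has last vowel 'u'. The stems whose last vowel is 'u' (zanfud → dezanfudim, nibvibus → denibvibusim, folur → defolurim) add de- … -im around the stem.
So sipur → desipurim.

desipurim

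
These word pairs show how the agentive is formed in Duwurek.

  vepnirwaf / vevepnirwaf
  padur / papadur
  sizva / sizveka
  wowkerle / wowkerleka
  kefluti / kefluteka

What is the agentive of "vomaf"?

vovomaf

vepnirwaf and sizva both have last vowel 'a' yet inflect differently (vevepnirwaf, sizveka), so the last vowel is not what conditions the rule; whether the stem ends in a vowel or a consonant is.
"vomaf" ends in a consonant. The stems ending in a consonant (vepnirwaf → vevepnirwaf, padur → papadur) repeat the first consonant+vowel as a prefix.
So vomaf → vovomaf.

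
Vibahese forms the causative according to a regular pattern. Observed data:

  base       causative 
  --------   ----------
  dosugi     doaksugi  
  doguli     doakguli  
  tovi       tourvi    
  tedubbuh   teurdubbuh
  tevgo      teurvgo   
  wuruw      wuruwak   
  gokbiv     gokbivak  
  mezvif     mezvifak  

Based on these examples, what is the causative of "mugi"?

mugiak

dosugi and tovi both end in -i yet inflect differently (doaksugi, tourvi), so the final letter is not what conditions the rule; the first letter is.
"mugi" begins with m-. The one such stem in the data (mezvif → mezvifak) adds -ak, so the same rule applies.
The other patterns: stems beginning with d- insert -ak- after the first vowel; stems beginning with t- insert -ur- after the first vowel.
So mugi → mugiak.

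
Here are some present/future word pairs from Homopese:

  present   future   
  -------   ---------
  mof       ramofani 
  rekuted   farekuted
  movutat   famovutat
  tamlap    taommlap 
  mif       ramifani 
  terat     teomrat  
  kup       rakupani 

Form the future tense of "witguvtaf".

fawitguvtaf

"witguvtaf" has 3 vowels. The stems with 3 vowels (movutat → famovutat, rekuted → farekuted) add the prefix fa-.
The other patterns: stems with 1 vowel add ra- … -ani around the stem; stems with 2 vowels insert -om- after the first vowel.
So witguvtaf → fawitguvtaf.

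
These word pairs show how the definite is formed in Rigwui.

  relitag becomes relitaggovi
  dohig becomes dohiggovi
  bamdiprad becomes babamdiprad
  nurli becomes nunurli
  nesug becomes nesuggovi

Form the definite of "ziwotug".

"ziwotug" ends in -g. The stems ending in -g (relitag → relitaggovi, nesug → nesuggovi, dohig → dohiggovi) double the final consonant and add -ovi.
The other pattern: stems ending in -d or -i repeat the first consonant+vowel as a prefix.
So ziwotug → ziwotuggovi.

ziwotuggovi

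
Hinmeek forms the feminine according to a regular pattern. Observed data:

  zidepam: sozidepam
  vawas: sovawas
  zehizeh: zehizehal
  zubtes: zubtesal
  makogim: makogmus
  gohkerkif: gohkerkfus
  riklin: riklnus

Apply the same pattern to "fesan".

sofesan

vawas and zubtes both end in -s yet inflect differently (sovawas, zubtesal), so the final letter is not what conditions the rule; the last vowel is.
"fesan" has last vowel 'a'. The stems whose last vowel is 'a' (zidepam → sozidepam, vawas → sovawas) add the prefix so-.
So fesan → sofesan.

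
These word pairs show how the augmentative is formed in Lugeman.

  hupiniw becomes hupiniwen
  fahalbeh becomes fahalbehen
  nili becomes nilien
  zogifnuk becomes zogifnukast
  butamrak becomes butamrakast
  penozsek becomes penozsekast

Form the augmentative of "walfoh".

walfohen

penozsek and fahalbeh both have last vowel 'e' yet inflect differently (penozsekast, fahalbehen), so the last vowel is not what conditions the rule; the final letter is.
"walfoh" ends in -h. The one such stem in the data (fahalbeh → fahalbehen) adds -en, so the same rule applies.
The other pattern: stems ending in -k add -ast.
So walfoh → walfohen.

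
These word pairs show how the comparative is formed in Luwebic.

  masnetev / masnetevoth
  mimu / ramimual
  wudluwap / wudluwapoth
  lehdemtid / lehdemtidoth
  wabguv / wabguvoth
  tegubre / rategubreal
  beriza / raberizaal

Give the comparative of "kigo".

wabguv and mimu both have last vowel 'u' yet inflect differently (wabguvoth, ramimual), so the last vowel is not what conditions the rule; whether the stem ends in a vowel or a consonant is.
"kigo" ends in a vowel. The stems ending in a vowel (mimu → ramimual, beriza → raberizaal, tegubre → rategubreal) add ra- … -al around the stem.
So kigo → rakigoal.

rakigoal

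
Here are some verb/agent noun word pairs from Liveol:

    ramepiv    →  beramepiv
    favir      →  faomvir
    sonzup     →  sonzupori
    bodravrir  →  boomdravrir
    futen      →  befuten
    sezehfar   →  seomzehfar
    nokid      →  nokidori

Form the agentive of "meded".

mededori

nokid and favir both have last vowel 'i' yet inflect differently (nokidori, faomvir), so the last vowel is not what conditions the rule; the final letter is.
"meded" ends in -d. The one such stem in the data (nokid → nokidori) adds -ori, so the same rule applies.
The other patterns: stems ending in -r insert -om- after the first vowel; stems ending in -n or -v add the prefix be-.
So meded → mededori.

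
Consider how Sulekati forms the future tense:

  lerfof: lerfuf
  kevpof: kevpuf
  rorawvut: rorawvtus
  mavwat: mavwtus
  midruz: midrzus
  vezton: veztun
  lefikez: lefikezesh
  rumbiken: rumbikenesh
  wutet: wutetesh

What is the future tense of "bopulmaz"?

"bopulmaz" has last vowel 'a'. The one such stem in the data (mavwat → mavwtus) deletes the last vowel and adds -us (as do rorawvut, midruz), so the same rule applies.
So bopulmaz → bopulmzus.

bopulmzus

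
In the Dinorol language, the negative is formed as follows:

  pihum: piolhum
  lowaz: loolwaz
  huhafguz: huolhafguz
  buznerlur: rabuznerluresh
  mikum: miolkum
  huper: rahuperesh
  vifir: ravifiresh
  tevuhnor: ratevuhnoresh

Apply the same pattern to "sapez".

saolpez

"sapez" ends in -z. The stems ending in -z (huhafguz → huolhafguz, lowaz → loolwaz) insert -ol- after the first vowel.
So sapez → saolpez.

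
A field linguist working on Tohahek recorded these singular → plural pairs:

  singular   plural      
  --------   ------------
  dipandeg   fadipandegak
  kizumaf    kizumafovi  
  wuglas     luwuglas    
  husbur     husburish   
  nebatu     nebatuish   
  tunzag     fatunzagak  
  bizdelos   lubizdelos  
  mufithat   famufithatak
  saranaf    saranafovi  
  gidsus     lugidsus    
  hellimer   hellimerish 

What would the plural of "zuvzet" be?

fazuvzetak

saranaf and tunzag both have last vowel 'a' yet inflect differently (saranafovi, fatunzagak), so the last vowel is not what conditions the rule; the final letter is.
"zuvzet" ends in -t. The one such stem in the data (mufithat → famufithatak) adds fa- … -ak around the stem, so the same rule applies.
The other patterns: stems ending in -f add -ovi; stems ending in -s add the prefix lu-; stems ending in -r or -u add -ish.
So zuvzet → fazuvzetak.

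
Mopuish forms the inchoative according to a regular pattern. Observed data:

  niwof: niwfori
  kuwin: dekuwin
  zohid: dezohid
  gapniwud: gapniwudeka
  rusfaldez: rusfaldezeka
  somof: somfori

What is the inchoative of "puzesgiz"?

depuzesgiz

"puzesgiz" has last vowel 'i'. The stems whose last vowel is 'i' (zohid → dezohid, kuwin → dekuwin) add the prefix de-.
The other patterns: stems whose last vowel is 'o' delete the last vowel and add -ori; stems whose last vowel is 'e' or 'u' add -eka.
So puzesgiz → depuzesgiz.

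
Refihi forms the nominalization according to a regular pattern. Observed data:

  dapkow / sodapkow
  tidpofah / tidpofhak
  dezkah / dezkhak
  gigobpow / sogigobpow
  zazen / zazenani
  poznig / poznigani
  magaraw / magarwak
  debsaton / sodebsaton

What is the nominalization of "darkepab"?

darkepbak

dapkow and magaraw both end in -w yet inflect differently (sodapkow, magarwak), so the final letter is not what conditions the rule; the last vowel is.
"darkepab" has last vowel 'a'. The stems whose last vowel is 'a' (dezkah → dezkhak, magaraw → magarwak, tidpofah → tidpofhak) delete the last vowel and add -ak.
The other patterns: stems whose last vowel is 'o' add the prefix so-; stems whose last vowel is 'e' or 'i' add -ani.
So darkepab → darkepbak.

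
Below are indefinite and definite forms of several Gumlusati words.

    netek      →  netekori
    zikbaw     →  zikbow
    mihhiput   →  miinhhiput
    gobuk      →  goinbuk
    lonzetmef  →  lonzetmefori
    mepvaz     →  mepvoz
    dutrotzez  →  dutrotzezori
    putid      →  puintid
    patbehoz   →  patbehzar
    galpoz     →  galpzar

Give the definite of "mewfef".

galpoz and dutrotzez both end in -z yet inflect differently (galpzar, dutrotzezori), so the final letter is not what conditions the rule; the last vowel is.
"mewfef" has last vowel 'e'. The stems whose last vowel is 'e' (lonzetmef → lonzetmefori, dutrotzez → dutrotzezori, netek → netekori) add -ori.
The other patterns: stems whose last vowel is 'o' delete the last vowel and add -ar; stems whose last vowel is 'i' or 'u' insert -in- after the first vowel; stems whose last vowel is 'a' change the last vowel to 'o'.
So mewfef → mewfefori.

mewfefori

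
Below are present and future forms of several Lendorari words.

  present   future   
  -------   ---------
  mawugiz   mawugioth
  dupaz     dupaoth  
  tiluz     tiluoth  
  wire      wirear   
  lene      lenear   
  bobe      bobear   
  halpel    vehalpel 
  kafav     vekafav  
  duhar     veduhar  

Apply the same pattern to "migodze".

migodzear

wire and halpel both have last vowel 'e' yet inflect differently (wirear, vehalpel), so the last vowel is not what conditions the rule; the final letter is.
"migodze" ends in -e. The stems ending in -e (wire → wirear, lene → lenear, bobe → bobear) add -ar.
The other patterns: stems ending in -z drop the final letter and add -oth; stems ending in -l, -r or -v add the prefix ve-.
So migodze → migodzear.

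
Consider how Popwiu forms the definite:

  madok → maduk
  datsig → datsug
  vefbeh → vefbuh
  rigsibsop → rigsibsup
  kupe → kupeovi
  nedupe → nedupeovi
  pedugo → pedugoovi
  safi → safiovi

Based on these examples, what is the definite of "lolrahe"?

lolraheovi

vefbeh and kupe both have last vowel 'e' yet inflect differently (vefbuh, kupeovi), so the last vowel is not what conditions the rule; whether the stem ends in a vowel or a consonant is.
"lolrahe" ends in a vowel. The stems ending in a vowel (kupe → kupeovi, nedupe → nedupeovi, pedugo → pedugoovi) add -ovi.
So lolrahe → lolraheovi.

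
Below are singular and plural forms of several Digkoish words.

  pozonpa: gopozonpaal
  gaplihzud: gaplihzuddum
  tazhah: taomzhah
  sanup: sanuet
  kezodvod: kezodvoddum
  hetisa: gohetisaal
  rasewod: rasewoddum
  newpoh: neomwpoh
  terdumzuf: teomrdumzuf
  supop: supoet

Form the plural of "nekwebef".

gaplihzud and sanup both have last vowel 'u' yet inflect differently (gaplihzuddum, sanuet), so the last vowel is not what conditions the rule; the final letter is.
"nekwebef" ends in -f. The one such stem in the data (terdumzuf → teomrdumzuf) inserts -om- after the first vowel (as do newpoh, tazhah), so the same rule applies.
So nekwebef → neomkwebef.

neomkwebef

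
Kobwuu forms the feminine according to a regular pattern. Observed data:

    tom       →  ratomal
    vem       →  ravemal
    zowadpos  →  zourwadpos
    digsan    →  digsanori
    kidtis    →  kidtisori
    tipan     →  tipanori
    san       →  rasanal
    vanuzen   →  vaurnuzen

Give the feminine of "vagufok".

san and digsan both end in -n yet inflect differently (rasanal, digsanori), so the final letter is not what conditions the rule; the number of vowels is.
"vagufok" has 3 vowels. The stems with 3 vowels (zowadpos → zourwadpos, vanuzen → vaurnuzen) insert -ur- after the first vowel.
The other patterns: stems with 1 vowel add ra- … -al around the stem; stems with 2 vowels add -ori.
So vagufok → vaurgufok.

vaurgufok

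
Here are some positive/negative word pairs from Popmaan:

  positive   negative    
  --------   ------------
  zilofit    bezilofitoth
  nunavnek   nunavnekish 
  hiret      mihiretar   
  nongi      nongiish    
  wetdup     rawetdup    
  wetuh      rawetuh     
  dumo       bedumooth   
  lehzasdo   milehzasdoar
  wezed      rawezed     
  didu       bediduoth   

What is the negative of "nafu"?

zilofit and hiret both end in -t yet inflect differently (bezilofitoth, mihiretar), so the final letter is not what conditions the rule; the first letter is.
"nafu" begins with n-. The stems beginning with n- (nunavnek → nunavnekish, nongi → nongiish) add -ish.
So nafu → nafuish.

nafuish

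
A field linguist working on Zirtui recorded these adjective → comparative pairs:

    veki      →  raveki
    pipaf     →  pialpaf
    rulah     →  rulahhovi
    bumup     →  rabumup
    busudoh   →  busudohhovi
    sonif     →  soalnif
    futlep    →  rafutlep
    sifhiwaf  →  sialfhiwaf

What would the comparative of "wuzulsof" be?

rulah and pipaf both have last vowel 'a' yet inflect differently (rulahhovi, pialpaf), so the last vowel is not what conditions the rule; the final letter is.
"wuzulsof" ends in -f. The stems ending in -f (pipaf → pialpaf, sifhiwaf → sialfhiwaf, sonif → soalnif) insert -al- after the first vowel.
So wuzulsof → wualzulsof.

wualzulsof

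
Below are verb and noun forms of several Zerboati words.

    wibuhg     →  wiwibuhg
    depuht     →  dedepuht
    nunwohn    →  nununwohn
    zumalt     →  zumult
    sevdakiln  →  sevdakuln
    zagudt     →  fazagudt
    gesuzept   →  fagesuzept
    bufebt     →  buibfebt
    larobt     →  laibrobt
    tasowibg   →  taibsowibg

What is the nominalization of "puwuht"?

"puwuht" has second-to-last letter 'h'. The stems whose second-to-last letter is 'h' (wibuhg → wiwibuhg, depuht → dedepuht, nunwohn → nununwohn) repeat the first consonant+vowel as a prefix.
The other patterns: stems whose second-to-last letter is 'l' change the last vowel to 'u'; stems whose second-to-last letter is 'd' or 'p' add the prefix fa-; stems whose second-to-last letter is 'b' insert -ib- after the first vowel.
So puwuht → pupuwuht.

pupuwuht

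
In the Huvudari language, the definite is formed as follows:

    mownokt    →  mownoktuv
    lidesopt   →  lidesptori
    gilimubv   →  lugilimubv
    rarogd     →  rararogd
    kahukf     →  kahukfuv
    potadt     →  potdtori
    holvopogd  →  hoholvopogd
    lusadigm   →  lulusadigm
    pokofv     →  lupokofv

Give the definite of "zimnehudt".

zimnehdtori

"zimnehudt" has second-to-last letter 'd'. The one such stem in the data (potadt → potdtori) deletes the last vowel and adds -ori (as does lidesopt), so the same rule applies.
The other patterns: stems whose second-to-last letter is 'k' add -uv; stems whose second-to-last letter is 'g' repeat the first consonant+vowel as a prefix; stems whose second-to-last letter is 'b' or 'f' add the prefix lu-.
So zimnehudt → zimnehdtori.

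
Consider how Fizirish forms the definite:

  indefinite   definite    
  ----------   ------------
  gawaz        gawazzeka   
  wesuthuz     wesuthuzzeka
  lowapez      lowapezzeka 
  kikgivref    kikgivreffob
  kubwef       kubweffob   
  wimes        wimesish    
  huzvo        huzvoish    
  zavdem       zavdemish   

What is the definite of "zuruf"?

zuruffob

"zuruf" ends in -f. The stems ending in -f (kikgivref → kikgivreffob, kubwef → kubweffob) double the final consonant and add -ob.
So zuruf → zuruffob.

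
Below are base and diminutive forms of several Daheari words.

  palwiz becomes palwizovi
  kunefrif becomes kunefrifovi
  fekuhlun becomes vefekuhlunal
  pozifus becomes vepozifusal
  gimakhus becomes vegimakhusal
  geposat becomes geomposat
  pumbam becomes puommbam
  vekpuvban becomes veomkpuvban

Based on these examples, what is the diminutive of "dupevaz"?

duompevaz

"dupevaz" has last vowel 'a'. The stems whose last vowel is 'a' (geposat → geomposat, pumbam → puommbam, vekpuvban → veomkpuvban) insert -om- after the first vowel.
The other patterns: stems whose last vowel is 'i' add -ovi; stems whose last vowel is 'u' add ve- … -al around the stem.
So dupevaz → duompevaz.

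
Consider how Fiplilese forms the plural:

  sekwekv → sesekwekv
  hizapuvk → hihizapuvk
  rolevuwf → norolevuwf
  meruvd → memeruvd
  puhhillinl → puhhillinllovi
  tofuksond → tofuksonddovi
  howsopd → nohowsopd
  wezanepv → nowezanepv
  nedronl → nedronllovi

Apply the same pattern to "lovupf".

"lovupf" has second-to-last letter 'p'. The stems whose second-to-last letter is 'p' (howsopd → nohowsopd, wezanepv → nowezanepv) add the prefix no-.
The other patterns: stems whose second-to-last letter is 'n' double the final consonant and add -ovi; stems whose second-to-last letter is 'k' or 'v' repeat the first consonant+vowel as a prefix.
So lovupf → nolovupf.

nolovupf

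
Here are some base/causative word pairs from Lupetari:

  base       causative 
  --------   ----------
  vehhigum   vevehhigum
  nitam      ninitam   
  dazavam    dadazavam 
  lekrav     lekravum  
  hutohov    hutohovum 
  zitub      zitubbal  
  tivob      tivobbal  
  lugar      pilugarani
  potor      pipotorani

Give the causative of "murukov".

murukovum

nitam and lekrav both have last vowel 'a' yet inflect differently (ninitam, lekravum), so the last vowel is not what conditions the rule; the final letter is.
"murukov" ends in -v. The stems ending in -v (lekrav → lekravum, hutohov → hutohovum) add -um.
The other patterns: stems ending in -m repeat the first consonant+vowel as a prefix; stems ending in -b double the final consonant and add -al; stems ending in -r add pi- … -ani around the stem.
So murukov → murukovum.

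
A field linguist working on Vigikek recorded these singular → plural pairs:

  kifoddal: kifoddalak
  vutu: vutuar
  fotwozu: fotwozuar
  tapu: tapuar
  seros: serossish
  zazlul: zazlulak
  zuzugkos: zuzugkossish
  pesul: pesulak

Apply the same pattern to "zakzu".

zakzuar

tapu and pesul both have last vowel 'u' yet inflect differently (tapuar, pesulak), so the last vowel is not what conditions the rule; the final letter is.
"zakzu" ends in -u. The stems ending in -u (tapu → tapuar, fotwozu → fotwozuar, vutu → vutuar) add -ar.
The other patterns: stems ending in -s double the final consonant and add -ish; stems ending in -l add -ak.
So zakzu → zakzuar.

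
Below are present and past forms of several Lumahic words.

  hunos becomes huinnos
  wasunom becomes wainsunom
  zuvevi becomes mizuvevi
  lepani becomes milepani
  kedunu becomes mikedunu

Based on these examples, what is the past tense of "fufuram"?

fuinfuram

wasunom and zuvevi both have 3 vowels yet inflect differently (wainsunom, mizuvevi), so the number of vowels is not what conditions the rule; whether the stem ends in a vowel or a consonant is.
"fufuram" ends in a consonant. The stems ending in a consonant (hunos → huinnos, wasunom → wainsunom) insert -in- after the first vowel.
So fufuram → fuinfuram.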